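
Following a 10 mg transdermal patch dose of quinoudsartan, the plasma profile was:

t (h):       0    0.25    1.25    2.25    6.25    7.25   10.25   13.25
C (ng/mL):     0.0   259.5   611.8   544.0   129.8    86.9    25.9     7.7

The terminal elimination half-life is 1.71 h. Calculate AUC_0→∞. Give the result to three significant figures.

AUC = 2740 ng/mL·h

Trapezoidal AUC_0→13.25:
  [0→0.25]: (0.0+259.5)/2 × 0.25 = 32.4375
  [0.25→1.25]: (259.5+611.8)/2 × 1 = 435.65
  [1.25→2.25]: (611.8+544.0)/2 × 1 = 577.9
  [2.25→6.25]: (544.0+129.8)/2 × 4 = 1347.6
  [6.25→7.25]: (129.8+86.9)/2 × 1 = 108.35
  [7.25→10.25]: (86.9+25.9)/2 × 3 = 169.2
  [10.25→13.25]: (25.9+7.7)/2 × 3 = 50.4
  Sum = 2721.5375 ng/mL·h
k_e = ln2 / t½ = 0.693147 / 1.71 = 0.4053 h^-1
Extrapolated tail: C_last / k_e = 7.7 / 0.4053 = 18.998
AUC_0→∞ = 2721.5375 + 18.998 = 2740.5355 ng/mL·h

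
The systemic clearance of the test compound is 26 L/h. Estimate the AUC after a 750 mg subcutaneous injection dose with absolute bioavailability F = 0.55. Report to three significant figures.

AUC = 15.9 mg/L·h

AUC_0→∞ = F × Dose / CL
        = 0.55 × 750 / 26 = 15.8654 mg/L·h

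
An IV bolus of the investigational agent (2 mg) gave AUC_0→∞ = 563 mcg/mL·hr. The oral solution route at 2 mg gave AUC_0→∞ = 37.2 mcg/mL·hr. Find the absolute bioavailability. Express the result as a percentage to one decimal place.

F = (AUC_ev / D_ev) / (AUC_iv / D_iv)
  = (37.2/2) / (563/2)
  = 18.6 / 281.5 = 0.0661
  = 6.61%

F = 6.6%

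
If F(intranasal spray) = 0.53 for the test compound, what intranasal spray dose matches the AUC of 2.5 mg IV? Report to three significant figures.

For equal systemic exposure: F × D_ev = D_iv
D_ev = D_iv / F = 2.5 / 0.53 = 4.71698 mg

D_intranasal = 4.72 mg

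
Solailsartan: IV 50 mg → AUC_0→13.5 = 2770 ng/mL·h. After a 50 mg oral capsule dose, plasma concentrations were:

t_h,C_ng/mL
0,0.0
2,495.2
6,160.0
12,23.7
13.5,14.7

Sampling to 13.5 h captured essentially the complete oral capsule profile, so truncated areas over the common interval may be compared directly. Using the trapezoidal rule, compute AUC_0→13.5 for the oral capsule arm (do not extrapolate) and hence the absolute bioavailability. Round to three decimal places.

F = 0.861

Trapezoidal AUC_0→13.5 (oral capsule):
  [0→2]: (0.0+495.2)/2 × 2 = 495.2
  [2→6]: (495.2+160.0)/2 × 4 = 1310.4
  [6→12]: (160.0+23.7)/2 × 6 = 551.1
  [12→13.5]: (23.7+14.7)/2 × 1.5 = 28.8
  Sum = 2385.5 ng/mL·h
F = (AUC_ev/D_ev)/(AUC_iv/D_iv) = (2385.5/50)/(2770/50) = 47.71/55.4 = 0.8612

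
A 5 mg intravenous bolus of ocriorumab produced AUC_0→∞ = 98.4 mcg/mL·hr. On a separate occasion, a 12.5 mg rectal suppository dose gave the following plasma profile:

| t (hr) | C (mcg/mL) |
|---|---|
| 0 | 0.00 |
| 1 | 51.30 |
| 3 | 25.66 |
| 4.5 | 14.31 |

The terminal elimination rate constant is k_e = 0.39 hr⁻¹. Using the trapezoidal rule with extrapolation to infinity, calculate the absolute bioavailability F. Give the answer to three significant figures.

Trapezoidal AUC_0→4.5 (rectal suppository):
  [0→1]: (0.00+51.30)/2 × 1 = 25.65
  [1→3]: (51.30+25.66)/2 × 2 = 76.96
  [3→4.5]: (25.66+14.31)/2 × 1.5 = 29.9775
  Sum = 132.5875 mcg/mL·hr
Tail: C_last/k_e = 14.31/0.39 = 36.692
AUC_0→∞ (rectal suppository) = 132.5875 + 36.692 = 169.2795 mcg/mL·hr
F = (AUC_ev/D_ev)/(AUC_iv/D_iv) = (169.2795/12.5)/(98.4/5) = 13.54236/19.68 = 0.6881

F = 0.688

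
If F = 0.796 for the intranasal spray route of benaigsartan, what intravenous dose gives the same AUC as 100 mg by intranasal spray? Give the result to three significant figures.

Systemic exposure from an extravascular dose = F × D_ev, so the equivalent IV dose is F × D_ev.
D_iv = F × D_ev = 0.796 × 100 = 79.6 mg

D_iv = 79.6 mg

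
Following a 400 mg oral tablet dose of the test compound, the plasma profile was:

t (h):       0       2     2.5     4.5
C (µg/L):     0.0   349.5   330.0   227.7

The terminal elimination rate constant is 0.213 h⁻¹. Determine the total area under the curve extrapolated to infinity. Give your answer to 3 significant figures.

Trapezoidal AUC_0→4.5:
  [0→2]: (0.0+349.5)/2 × 2 = 349.5
  [2→2.5]: (349.5+330.0)/2 × 0.5 = 169.875
  [2.5→4.5]: (330.0+227.7)/2 × 2 = 557.7
  Sum = 1077.075 µg/L·h
Extrapolated tail: C_last / k_e = 227.7 / 0.213 = 1069.014
AUC_0→∞ = 1077.075 + 1069.014 = 2146.089 µg/L·h

AUC = 2150 µg/L·h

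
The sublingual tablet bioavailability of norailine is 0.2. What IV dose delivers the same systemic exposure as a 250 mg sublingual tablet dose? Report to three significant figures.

D_iv = 50.0 mg

Systemic exposure from an extravascular dose = F × D_ev, so the equivalent IV dose is F × D_ev.
D_iv = F × D_ev = 0.2 × 250 = 50 mg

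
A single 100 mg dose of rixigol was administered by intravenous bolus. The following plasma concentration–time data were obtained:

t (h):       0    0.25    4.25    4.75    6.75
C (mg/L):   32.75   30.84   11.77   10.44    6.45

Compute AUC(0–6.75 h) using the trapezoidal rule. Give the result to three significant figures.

Trapezoidal AUC_0→6.75:
  [0→0.25]: (32.75+30.84)/2 × 0.25 = 7.94875
  [0.25→4.25]: (30.84+11.77)/2 × 4 = 85.22
  [4.25→4.75]: (11.77+10.44)/2 × 0.5 = 5.5525
  [4.75→6.75]: (10.44+6.45)/2 × 2 = 16.89
  Sum = 115.61125 mg/L·h

AUC = 116 mg/L·h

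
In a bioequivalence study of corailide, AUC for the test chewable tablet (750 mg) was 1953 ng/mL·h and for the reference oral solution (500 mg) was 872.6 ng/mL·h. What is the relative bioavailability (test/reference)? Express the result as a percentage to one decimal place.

F_rel = 149.2%

F_rel = (AUC_test/D_test) / (AUC_ref/D_ref)
      = (1953/750) / (872.6/500)
      = 2.604 / 1.7452 = 1.4921 = 149.21%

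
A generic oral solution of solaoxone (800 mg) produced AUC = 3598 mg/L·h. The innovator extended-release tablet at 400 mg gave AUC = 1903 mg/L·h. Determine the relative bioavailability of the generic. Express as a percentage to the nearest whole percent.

F_rel = (AUC_test/D_test) / (AUC_ref/D_ref)
      = (3598/800) / (1903/400)
      = 4.4975 / 4.7575 = 0.9453 = 94.53%

F_rel = 95%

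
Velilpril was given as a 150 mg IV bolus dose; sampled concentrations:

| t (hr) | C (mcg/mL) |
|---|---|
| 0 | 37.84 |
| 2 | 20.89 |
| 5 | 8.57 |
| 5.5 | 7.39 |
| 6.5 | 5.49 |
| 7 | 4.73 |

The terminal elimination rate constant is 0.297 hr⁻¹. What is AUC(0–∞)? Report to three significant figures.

Trapezoidal AUC_0→7:
  [0→2]: (37.84+20.89)/2 × 2 = 58.73
  [2→5]: (20.89+8.57)/2 × 3 = 44.19
  [5→5.5]: (8.57+7.39)/2 × 0.5 = 3.99
  [5.5→6.5]: (7.39+5.49)/2 × 1 = 6.44
  [6.5→7]: (5.49+4.73)/2 × 0.5 = 2.555
  Sum = 115.905 mcg/mL·hr
Extrapolated tail: C_last / k_e = 4.73 / 0.297 = 15.926
AUC_0→∞ = 115.905 + 15.926 = 131.831 mcg/mL·hr

AUC = 132 mcg/mL·hr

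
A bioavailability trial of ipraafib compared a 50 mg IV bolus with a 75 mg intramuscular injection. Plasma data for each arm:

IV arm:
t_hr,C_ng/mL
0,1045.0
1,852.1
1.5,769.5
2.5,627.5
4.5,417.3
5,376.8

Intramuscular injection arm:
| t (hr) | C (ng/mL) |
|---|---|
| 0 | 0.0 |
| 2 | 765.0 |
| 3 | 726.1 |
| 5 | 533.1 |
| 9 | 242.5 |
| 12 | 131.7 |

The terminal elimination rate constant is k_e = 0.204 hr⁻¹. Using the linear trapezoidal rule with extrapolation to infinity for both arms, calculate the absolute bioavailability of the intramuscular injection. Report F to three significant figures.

Trapezoidal AUC_0→5 (IV):
  [0→1]: (1045.0+852.1)/2 × 1 = 948.55
  [1→1.5]: (852.1+769.5)/2 × 0.5 = 405.4
  [1.5→2.5]: (769.5+627.5)/2 × 1 = 698.5
  [2.5→4.5]: (627.5+417.3)/2 × 2 = 1044.8
  [4.5→5]: (417.3+376.8)/2 × 0.5 = 198.525
  Sum = 3295.775 ng/mL·hr
IV tail: 376.8/0.204 = 1847.059; AUC_iv,0→∞ = 3295.775 + 1847.059 = 5142.834 ng/mL·hr
Trapezoidal AUC_0→12 (intramuscular injection):
  [0→2]: (0.0+765.0)/2 × 2 = 765.0
  [2→3]: (765.0+726.1)/2 × 1 = 745.55
  [3→5]: (726.1+533.1)/2 × 2 = 1259.2
  [5→9]: (533.1+242.5)/2 × 4 = 1551.2
  [9→12]: (242.5+131.7)/2 × 3 = 561.3
  Sum = 4882.25 ng/mL·hr
intramuscular injection tail: 131.7/0.204 = 645.588; AUC_ev,0→∞ = 4882.25 + 645.588 = 5527.838 ng/mL·hr
F = (AUC_ev/D_ev)/(AUC_iv/D_iv) = (5527.838/75)/(5142.834/50) = 73.7045/102.85668 = 0.7166

F = 0.717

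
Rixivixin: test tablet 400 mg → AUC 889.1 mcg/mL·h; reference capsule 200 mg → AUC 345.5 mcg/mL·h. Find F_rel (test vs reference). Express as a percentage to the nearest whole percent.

F_rel = 129%

F_rel = (AUC_test/D_test) / (AUC_ref/D_ref)
      = (889.1/400) / (345.5/200)
      = 2.22275 / 1.7275 = 1.2867 = 128.67%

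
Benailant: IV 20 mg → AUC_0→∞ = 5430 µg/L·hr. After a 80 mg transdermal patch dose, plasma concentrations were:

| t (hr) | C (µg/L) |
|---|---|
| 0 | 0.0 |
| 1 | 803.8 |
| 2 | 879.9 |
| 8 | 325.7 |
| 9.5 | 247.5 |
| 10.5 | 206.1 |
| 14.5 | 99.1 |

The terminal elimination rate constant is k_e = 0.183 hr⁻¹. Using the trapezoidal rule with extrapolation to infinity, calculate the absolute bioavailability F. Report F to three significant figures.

F = 0.307

Trapezoidal AUC_0→14.5 (transdermal patch):
  [0→1]: (0.0+803.8)/2 × 1 = 401.9
  [1→2]: (803.8+879.9)/2 × 1 = 841.85
  [2→8]: (879.9+325.7)/2 × 6 = 3616.8
  [8→9.5]: (325.7+247.5)/2 × 1.5 = 429.9
  [9.5→10.5]: (247.5+206.1)/2 × 1 = 226.8
  [10.5→14.5]: (206.1+99.1)/2 × 4 = 610.4
  Sum = 6127.65 µg/L·hr
Tail: C_last/k_e = 99.1/0.183 = 541.530
AUC_0→∞ (transdermal patch) = 6127.65 + 541.530 = 6669.18 µg/L·hr
F = (AUC_ev/D_ev)/(AUC_iv/D_iv) = (6669.18/80)/(5430/20) = 83.36475/271.5 = 0.3071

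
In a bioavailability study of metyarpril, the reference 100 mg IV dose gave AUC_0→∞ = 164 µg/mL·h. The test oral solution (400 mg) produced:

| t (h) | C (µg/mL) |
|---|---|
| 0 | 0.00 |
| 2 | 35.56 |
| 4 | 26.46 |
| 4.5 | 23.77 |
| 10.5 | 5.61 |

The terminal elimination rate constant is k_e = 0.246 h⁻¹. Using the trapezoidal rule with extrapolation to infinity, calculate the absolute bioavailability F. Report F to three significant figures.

Trapezoidal AUC_0→10.5 (oral solution):
  [0→2]: (0.00+35.56)/2 × 2 = 35.56
  [2→4]: (35.56+26.46)/2 × 2 = 62.02
  [4→4.5]: (26.46+23.77)/2 × 0.5 = 12.5575
  [4.5→10.5]: (23.77+5.61)/2 × 6 = 88.14
  Sum = 198.2775 µg/mL·h
Tail: C_last/k_e = 5.61/0.246 = 22.805
AUC_0→∞ (oral solution) = 198.2775 + 22.805 = 221.0825 µg/mL·h
F = (AUC_ev/D_ev)/(AUC_iv/D_iv) = (221.0825/400)/(164/100) = 0.55270625/1.64 = 0.3370

F = 0.337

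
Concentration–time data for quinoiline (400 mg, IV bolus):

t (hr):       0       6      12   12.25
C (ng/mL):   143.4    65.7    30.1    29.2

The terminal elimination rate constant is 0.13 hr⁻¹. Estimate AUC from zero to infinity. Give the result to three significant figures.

AUC = 1150 ng/mL·hr

Trapezoidal AUC_0→12.25:
  [0→6]: (143.4+65.7)/2 × 6 = 627.3
  [6→12]: (65.7+30.1)/2 × 6 = 287.4
  [12→12.25]: (30.1+29.2)/2 × 0.25 = 7.4125
  Sum = 922.1125 ng/mL·hr
Extrapolated tail: C_last / k_e = 29.2 / 0.13 = 224.615
AUC_0→∞ = 922.1125 + 224.615 = 1146.7275 ng/mL·hr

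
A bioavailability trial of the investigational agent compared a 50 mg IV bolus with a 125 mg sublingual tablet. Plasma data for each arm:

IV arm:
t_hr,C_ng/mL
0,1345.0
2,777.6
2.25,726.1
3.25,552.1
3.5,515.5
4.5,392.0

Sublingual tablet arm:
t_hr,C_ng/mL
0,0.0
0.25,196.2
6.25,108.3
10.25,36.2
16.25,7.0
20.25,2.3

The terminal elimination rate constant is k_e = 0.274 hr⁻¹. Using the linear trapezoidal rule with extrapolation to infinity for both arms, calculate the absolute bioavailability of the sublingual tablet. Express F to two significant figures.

Trapezoidal AUC_0→4.5 (IV):
  [0→2]: (1345.0+777.6)/2 × 2 = 2122.6
  [2→2.25]: (777.6+726.1)/2 × 0.25 = 187.9625
  [2.25→3.25]: (726.1+552.1)/2 × 1 = 639.1
  [3.25→3.5]: (552.1+515.5)/2 × 0.25 = 133.45
  [3.5→4.5]: (515.5+392.0)/2 × 1 = 453.75
  Sum = 3536.8625 ng/mL·hr
IV tail: 392.0/0.274 = 1430.657; AUC_iv,0→∞ = 3536.8625 + 1430.657 = 4967.5195 ng/mL·hr
Trapezoidal AUC_0→20.25 (sublingual tablet):
  [0→0.25]: (0.0+196.2)/2 × 0.25 = 24.525
  [0.25→6.25]: (196.2+108.3)/2 × 6 = 913.5
  [6.25→10.25]: (108.3+36.2)/2 × 4 = 289.0
  [10.25→16.25]: (36.2+7.0)/2 × 6 = 129.6
  [16.25→20.25]: (7.0+2.3)/2 × 4 = 18.6
  Sum = 1375.225 ng/mL·hr
sublingual tablet tail: 2.3/0.274 = 8.394; AUC_ev,0→∞ = 1375.225 + 8.394 = 1383.619 ng/mL·hr
F = (AUC_ev/D_ev)/(AUC_iv/D_iv) = (1383.619/125)/(4967.5195/50) = 11.068952/99.35039 = 0.1114

F = 0.11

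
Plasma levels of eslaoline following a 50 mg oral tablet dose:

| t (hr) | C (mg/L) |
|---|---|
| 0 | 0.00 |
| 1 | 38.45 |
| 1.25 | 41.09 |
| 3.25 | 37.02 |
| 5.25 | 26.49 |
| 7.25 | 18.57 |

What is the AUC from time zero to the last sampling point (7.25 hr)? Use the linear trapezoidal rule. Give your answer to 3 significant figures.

Trapezoidal AUC_0→7.25:
  [0→1]: (0.00+38.45)/2 × 1 = 19.225
  [1→1.25]: (38.45+41.09)/2 × 0.25 = 9.9425
  [1.25→3.25]: (41.09+37.02)/2 × 2 = 78.11
  [3.25→5.25]: (37.02+26.49)/2 × 2 = 63.51
  [5.25→7.25]: (26.49+18.57)/2 × 2 = 45.06
  Sum = 215.8475 mg/L·hr

AUC = 216 mg/L·hr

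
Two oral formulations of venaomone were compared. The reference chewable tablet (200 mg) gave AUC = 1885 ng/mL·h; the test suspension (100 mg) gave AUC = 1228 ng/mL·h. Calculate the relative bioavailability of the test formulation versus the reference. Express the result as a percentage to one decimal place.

F_rel = 130.3%

F_rel = (AUC_test/D_test) / (AUC_ref/D_ref)
      = (1228/100) / (1885/200)
      = 12.28 / 9.425 = 1.3029 = 130.29%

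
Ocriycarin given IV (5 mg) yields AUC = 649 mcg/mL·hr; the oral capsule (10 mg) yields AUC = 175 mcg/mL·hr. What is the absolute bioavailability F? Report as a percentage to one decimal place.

F = 13.5%

F = (AUC_ev / D_ev) / (AUC_iv / D_iv)
  = (175/10) / (649/5)
  = 17.5 / 129.8 = 0.1348
  = 13.48%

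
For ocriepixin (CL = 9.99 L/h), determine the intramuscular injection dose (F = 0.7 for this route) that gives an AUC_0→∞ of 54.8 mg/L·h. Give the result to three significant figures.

Dose = 782 mg

Dose = CL × AUC_0→∞ / F
     = 9.99 × 54.8 / 0.7 = 782.074 mg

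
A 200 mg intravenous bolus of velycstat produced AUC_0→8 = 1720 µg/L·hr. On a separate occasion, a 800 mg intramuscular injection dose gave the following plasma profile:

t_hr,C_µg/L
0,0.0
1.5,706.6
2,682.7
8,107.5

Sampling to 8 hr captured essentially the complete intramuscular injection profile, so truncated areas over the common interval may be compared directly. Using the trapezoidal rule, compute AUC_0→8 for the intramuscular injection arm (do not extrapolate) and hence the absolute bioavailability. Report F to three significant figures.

F = 0.472

Trapezoidal AUC_0→8 (intramuscular injection):
  [0→1.5]: (0.0+706.6)/2 × 1.5 = 529.95
  [1.5→2]: (706.6+682.7)/2 × 0.5 = 347.325
  [2→8]: (682.7+107.5)/2 × 6 = 2370.6
  Sum = 3247.875 µg/L·hr
F = (AUC_ev/D_ev)/(AUC_iv/D_iv) = (3247.875/800)/(1720/200) = 4.05984/8.6 = 0.4721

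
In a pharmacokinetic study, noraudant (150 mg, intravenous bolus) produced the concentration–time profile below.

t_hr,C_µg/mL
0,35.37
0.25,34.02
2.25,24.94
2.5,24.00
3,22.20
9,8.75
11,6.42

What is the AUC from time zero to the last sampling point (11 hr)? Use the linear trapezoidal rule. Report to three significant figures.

AUC = 193 µg/mL·hr

Trapezoidal AUC_0→11:
  [0→0.25]: (35.37+34.02)/2 × 0.25 = 8.67375
  [0.25→2.25]: (34.02+24.94)/2 × 2 = 58.96
  [2.25→2.5]: (24.94+24.00)/2 × 0.25 = 6.1175
  [2.5→3]: (24.00+22.20)/2 × 0.5 = 11.55
  [3→9]: (22.20+8.75)/2 × 6 = 92.85
  [9→11]: (8.75+6.42)/2 × 2 = 15.17
  Sum = 193.32125 µg/mL·hr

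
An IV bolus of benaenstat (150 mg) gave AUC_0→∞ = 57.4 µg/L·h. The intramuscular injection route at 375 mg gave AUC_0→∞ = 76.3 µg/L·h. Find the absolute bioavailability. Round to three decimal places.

F = (AUC_ev / D_ev) / (AUC_iv / D_iv)
  = (76.3/375) / (57.4/150)
  = 0.203467 / 0.382667 = 0.5317

F = 0.532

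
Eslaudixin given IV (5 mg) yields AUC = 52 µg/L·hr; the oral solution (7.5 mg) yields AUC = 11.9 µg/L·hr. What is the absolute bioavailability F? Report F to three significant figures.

F = (AUC_ev / D_ev) / (AUC_iv / D_iv)
  = (11.9/7.5) / (52/5)
  = 1.58667 / 10.4 = 0.1526

F = 0.153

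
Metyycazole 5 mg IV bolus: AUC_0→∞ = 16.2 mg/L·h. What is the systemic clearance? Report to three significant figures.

CL = Dose_iv / AUC_0→∞
   = 5 / 16.2 = 0.308642 L/h

CL = 0.309 L/h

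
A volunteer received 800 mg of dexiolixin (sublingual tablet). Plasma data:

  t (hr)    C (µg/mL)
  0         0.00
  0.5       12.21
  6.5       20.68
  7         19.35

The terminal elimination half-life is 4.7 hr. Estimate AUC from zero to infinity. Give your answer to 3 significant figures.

Trapezoidal AUC_0→7:
  [0→0.5]: (0.00+12.21)/2 × 0.5 = 3.0525
  [0.5→6.5]: (12.21+20.68)/2 × 6 = 98.67
  [6.5→7]: (20.68+19.35)/2 × 0.5 = 10.0075
  Sum = 111.73 µg/mL·hr
k_e = ln2 / t½ = 0.693147 / 4.7 = 0.1475 hr^-1
Extrapolated tail: C_last / k_e = 19.35 / 0.1475 = 131.186
AUC_0→∞ = 111.73 + 131.186 = 242.916 µg/mL·hr

AUC = 243 µg/mL·hr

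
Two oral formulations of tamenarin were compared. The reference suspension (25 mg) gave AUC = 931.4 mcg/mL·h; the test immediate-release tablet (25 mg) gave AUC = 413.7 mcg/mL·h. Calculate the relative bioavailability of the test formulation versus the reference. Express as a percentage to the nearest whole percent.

F_rel = (AUC_test/D_test) / (AUC_ref/D_ref)
      = (413.7/25) / (931.4/25)
      = 16.548 / 37.256 = 0.4442 = 44.42%

F_rel = 44%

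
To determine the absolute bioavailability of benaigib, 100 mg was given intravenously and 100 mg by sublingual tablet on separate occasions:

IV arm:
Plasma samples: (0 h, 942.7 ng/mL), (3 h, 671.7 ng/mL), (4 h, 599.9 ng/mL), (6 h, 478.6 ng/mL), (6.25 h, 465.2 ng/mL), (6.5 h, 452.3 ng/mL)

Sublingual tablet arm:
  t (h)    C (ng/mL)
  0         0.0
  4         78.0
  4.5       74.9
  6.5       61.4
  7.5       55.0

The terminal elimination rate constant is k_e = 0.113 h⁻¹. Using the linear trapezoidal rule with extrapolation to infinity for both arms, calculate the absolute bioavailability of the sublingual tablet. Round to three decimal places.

F = 0.105

Trapezoidal AUC_0→6.5 (IV):
  [0→3]: (942.7+671.7)/2 × 3 = 2421.6
  [3→4]: (671.7+599.9)/2 × 1 = 635.8
  [4→6]: (599.9+478.6)/2 × 2 = 1078.5
  [6→6.25]: (478.6+465.2)/2 × 0.25 = 117.975
  [6.25→6.5]: (465.2+452.3)/2 × 0.25 = 114.6875
  Sum = 4368.5625 ng/mL·h
IV tail: 452.3/0.113 = 4002.655; AUC_iv,0→∞ = 4368.5625 + 4002.655 = 8371.2175 ng/mL·h
Trapezoidal AUC_0→7.5 (sublingual tablet):
  [0→4]: (0.0+78.0)/2 × 4 = 156.0
  [4→4.5]: (78.0+74.9)/2 × 0.5 = 38.225
  [4.5→6.5]: (74.9+61.4)/2 × 2 = 136.3
  [6.5→7.5]: (61.4+55.0)/2 × 1 = 58.2
  Sum = 388.725 ng/mL·h
sublingual tablet tail: 55.0/0.113 = 486.726; AUC_ev,0→∞ = 388.725 + 486.726 = 875.451 ng/mL·h
F = (AUC_ev/D_ev)/(AUC_iv/D_iv) = (875.451/100)/(8371.2175/100) = 8.75451/83.712175 = 0.1046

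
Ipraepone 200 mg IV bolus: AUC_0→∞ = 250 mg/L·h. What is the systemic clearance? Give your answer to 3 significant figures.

CL = 0.800 L/h

CL = Dose_iv / AUC_0→∞
   = 200 / 250 = 0.8 L/h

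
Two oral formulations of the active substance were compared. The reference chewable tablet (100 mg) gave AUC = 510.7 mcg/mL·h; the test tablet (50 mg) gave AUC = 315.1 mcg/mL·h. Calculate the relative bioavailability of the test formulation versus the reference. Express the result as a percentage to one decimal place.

F_rel = (AUC_test/D_test) / (AUC_ref/D_ref)
      = (315.1/50) / (510.7/100)
      = 6.302 / 5.107 = 1.2340 = 123.40%

F_rel = 123.4%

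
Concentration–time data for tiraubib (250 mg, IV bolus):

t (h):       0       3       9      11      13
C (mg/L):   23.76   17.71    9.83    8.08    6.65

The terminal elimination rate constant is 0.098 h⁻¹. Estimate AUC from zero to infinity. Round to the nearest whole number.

Trapezoidal AUC_0→13:
  [0→3]: (23.76+17.71)/2 × 3 = 62.205
  [3→9]: (17.71+9.83)/2 × 6 = 82.62
  [9→11]: (9.83+8.08)/2 × 2 = 17.91
  [11→13]: (8.08+6.65)/2 × 2 = 14.73
  Sum = 177.465 mg/L·h
Extrapolated tail: C_last / k_e = 6.65 / 0.098 = 67.857
AUC_0→∞ = 177.465 + 67.857 = 245.322 mg/L·h

AUC = 245 mg/L·h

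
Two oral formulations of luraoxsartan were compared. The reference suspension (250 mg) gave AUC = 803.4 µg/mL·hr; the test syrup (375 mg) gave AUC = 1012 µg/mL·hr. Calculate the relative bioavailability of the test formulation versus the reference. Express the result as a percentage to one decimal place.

F_rel = (AUC_test/D_test) / (AUC_ref/D_ref)
      = (1012/375) / (803.4/250)
      = 2.69867 / 3.2136 = 0.8398 = 83.98%

F_rel = 84.0%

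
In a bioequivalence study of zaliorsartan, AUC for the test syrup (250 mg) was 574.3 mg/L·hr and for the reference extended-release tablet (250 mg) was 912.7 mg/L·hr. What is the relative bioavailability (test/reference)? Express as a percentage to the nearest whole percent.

F_rel = 63%

F_rel = (AUC_test/D_test) / (AUC_ref/D_ref)
      = (574.3/250) / (912.7/250)
      = 2.2972 / 3.6508 = 0.6292 = 62.92%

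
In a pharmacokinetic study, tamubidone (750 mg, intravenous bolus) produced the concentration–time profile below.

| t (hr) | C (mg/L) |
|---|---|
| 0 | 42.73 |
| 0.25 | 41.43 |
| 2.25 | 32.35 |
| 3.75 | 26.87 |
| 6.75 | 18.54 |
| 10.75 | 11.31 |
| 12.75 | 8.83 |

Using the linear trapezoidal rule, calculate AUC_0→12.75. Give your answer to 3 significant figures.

Trapezoidal AUC_0→12.75:
  [0→0.25]: (42.73+41.43)/2 × 0.25 = 10.52
  [0.25→2.25]: (41.43+32.35)/2 × 2 = 73.78
  [2.25→3.75]: (32.35+26.87)/2 × 1.5 = 44.415
  [3.75→6.75]: (26.87+18.54)/2 × 3 = 68.115
  [6.75→10.75]: (18.54+11.31)/2 × 4 = 59.7
  [10.75→12.75]: (11.31+8.83)/2 × 2 = 20.14
  Sum = 276.67 mg/L·hr

AUC = 277 mg/L·hr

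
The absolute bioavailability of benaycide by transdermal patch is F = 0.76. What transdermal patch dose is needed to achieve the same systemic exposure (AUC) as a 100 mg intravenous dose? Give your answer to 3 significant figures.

For equal systemic exposure: F × D_ev = D_iv
D_ev = D_iv / F = 100 / 0.76 = 131.579 mg

D_transdermal = 132 mg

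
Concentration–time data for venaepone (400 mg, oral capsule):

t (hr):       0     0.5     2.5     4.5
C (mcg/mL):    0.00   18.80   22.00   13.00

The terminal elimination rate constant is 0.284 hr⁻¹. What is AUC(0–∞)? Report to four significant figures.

AUC = 126.3 mcg/mL·hr

Trapezoidal AUC_0→4.5:
  [0→0.5]: (0.00+18.80)/2 × 0.5 = 4.7
  [0.5→2.5]: (18.80+22.00)/2 × 2 = 40.8
  [2.5→4.5]: (22.00+13.00)/2 × 2 = 35.0
  Sum = 80.5 mcg/mL·hr
Extrapolated tail: C_last / k_e = 13.00 / 0.284 = 45.775
AUC_0→∞ = 80.5 + 45.775 = 126.275 mcg/mL·hr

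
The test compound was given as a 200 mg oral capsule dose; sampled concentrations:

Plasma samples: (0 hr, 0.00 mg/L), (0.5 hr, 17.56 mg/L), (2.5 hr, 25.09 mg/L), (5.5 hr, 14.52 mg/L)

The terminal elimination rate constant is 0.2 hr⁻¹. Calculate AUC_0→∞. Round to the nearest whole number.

AUC = 179 mg/L·hr

Trapezoidal AUC_0→5.5:
  [0→0.5]: (0.00+17.56)/2 × 0.5 = 4.39
  [0.5→2.5]: (17.56+25.09)/2 × 2 = 42.65
  [2.5→5.5]: (25.09+14.52)/2 × 3 = 59.415
  Sum = 106.455 mg/L·hr
Extrapolated tail: C_last / k_e = 14.52 / 0.2 = 72.600
AUC_0→∞ = 106.455 + 72.600 = 179.055 mg/L·hr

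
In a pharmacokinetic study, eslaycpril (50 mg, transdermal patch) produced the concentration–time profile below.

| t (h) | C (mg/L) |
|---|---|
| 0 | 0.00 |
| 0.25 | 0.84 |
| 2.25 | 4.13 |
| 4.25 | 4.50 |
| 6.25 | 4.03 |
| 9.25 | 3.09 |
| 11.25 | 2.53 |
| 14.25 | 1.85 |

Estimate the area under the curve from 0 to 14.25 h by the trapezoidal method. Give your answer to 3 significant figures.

Trapezoidal AUC_0→14.25:
  [0→0.25]: (0.00+0.84)/2 × 0.25 = 0.105
  [0.25→2.25]: (0.84+4.13)/2 × 2 = 4.97
  [2.25→4.25]: (4.13+4.50)/2 × 2 = 8.63
  [4.25→6.25]: (4.50+4.03)/2 × 2 = 8.53
  [6.25→9.25]: (4.03+3.09)/2 × 3 = 10.68
  [9.25→11.25]: (3.09+2.53)/2 × 2 = 5.62
  [11.25→14.25]: (2.53+1.85)/2 × 3 = 6.57
  Sum = 45.105 mg/L·h

AUC = 45.1 mg/L·h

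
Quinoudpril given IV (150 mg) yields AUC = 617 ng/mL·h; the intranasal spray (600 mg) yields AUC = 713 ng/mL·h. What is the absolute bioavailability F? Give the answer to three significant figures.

F = (AUC_ev / D_ev) / (AUC_iv / D_iv)
  = (713/600) / (617/150)
  = 1.18833 / 4.11333 = 0.2889

F = 0.289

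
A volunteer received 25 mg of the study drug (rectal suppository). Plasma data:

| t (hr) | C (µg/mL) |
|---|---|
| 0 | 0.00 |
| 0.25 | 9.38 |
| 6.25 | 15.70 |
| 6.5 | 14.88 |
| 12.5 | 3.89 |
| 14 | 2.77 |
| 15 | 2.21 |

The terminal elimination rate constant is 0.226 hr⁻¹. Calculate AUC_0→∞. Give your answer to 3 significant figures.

AUC = 154 µg/mL·hr

Trapezoidal AUC_0→15:
  [0→0.25]: (0.00+9.38)/2 × 0.25 = 1.1725
  [0.25→6.25]: (9.38+15.70)/2 × 6 = 75.24
  [6.25→6.5]: (15.70+14.88)/2 × 0.25 = 3.8225
  [6.5→12.5]: (14.88+3.89)/2 × 6 = 56.31
  [12.5→14]: (3.89+2.77)/2 × 1.5 = 4.995
  [14→15]: (2.77+2.21)/2 × 1 = 2.49
  Sum = 144.03 µg/mL·hr
Extrapolated tail: C_last / k_e = 2.21 / 0.226 = 9.779
AUC_0→∞ = 144.03 + 9.779 = 153.809 µg/mL·hr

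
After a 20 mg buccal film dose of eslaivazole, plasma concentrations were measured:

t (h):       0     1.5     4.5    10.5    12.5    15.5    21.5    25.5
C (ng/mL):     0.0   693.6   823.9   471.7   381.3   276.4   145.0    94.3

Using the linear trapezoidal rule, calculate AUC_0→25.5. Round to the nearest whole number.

Trapezoidal AUC_0→25.5:
  [0→1.5]: (0.0+693.6)/2 × 1.5 = 520.2
  [1.5→4.5]: (693.6+823.9)/2 × 3 = 2276.25
  [4.5→10.5]: (823.9+471.7)/2 × 6 = 3886.8
  [10.5→12.5]: (471.7+381.3)/2 × 2 = 853.0
  [12.5→15.5]: (381.3+276.4)/2 × 3 = 986.55
  [15.5→21.5]: (276.4+145.0)/2 × 6 = 1264.2
  [21.5→25.5]: (145.0+94.3)/2 × 4 = 478.6
  Sum = 10265.6 ng/mL·h

AUC = 10266 ng/mL·h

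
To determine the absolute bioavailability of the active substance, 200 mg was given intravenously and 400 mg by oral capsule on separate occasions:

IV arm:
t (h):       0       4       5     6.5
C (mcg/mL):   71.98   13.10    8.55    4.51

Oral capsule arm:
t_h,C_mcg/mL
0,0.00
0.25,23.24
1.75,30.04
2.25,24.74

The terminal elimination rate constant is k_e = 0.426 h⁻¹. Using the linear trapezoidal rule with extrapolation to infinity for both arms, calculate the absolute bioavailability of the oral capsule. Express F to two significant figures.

F = 0.28

Trapezoidal AUC_0→6.5 (IV):
  [0→4]: (71.98+13.10)/2 × 4 = 170.16
  [4→5]: (13.10+8.55)/2 × 1 = 10.825
  [5→6.5]: (8.55+4.51)/2 × 1.5 = 9.795
  Sum = 190.78 mcg/mL·h
IV tail: 4.51/0.426 = 10.587; AUC_iv,0→∞ = 190.78 + 10.587 = 201.367 mcg/mL·h
Trapezoidal AUC_0→2.25 (oral capsule):
  [0→0.25]: (0.00+23.24)/2 × 0.25 = 2.905
  [0.25→1.75]: (23.24+30.04)/2 × 1.5 = 39.96
  [1.75→2.25]: (30.04+24.74)/2 × 0.5 = 13.695
  Sum = 56.56 mcg/mL·h
oral capsule tail: 24.74/0.426 = 58.075; AUC_ev,0→∞ = 56.56 + 58.075 = 114.635 mcg/mL·h
F = (AUC_ev/D_ev)/(AUC_iv/D_iv) = (114.635/400)/(201.367/200) = 0.2865875/1.006835 = 0.2846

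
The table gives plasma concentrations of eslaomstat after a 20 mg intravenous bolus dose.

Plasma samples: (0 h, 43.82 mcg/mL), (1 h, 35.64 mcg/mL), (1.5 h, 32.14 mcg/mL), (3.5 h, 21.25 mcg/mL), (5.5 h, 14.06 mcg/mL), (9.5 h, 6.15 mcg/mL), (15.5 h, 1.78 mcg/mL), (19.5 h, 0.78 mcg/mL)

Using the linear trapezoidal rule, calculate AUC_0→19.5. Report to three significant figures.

AUC = 215 mcg/mL·h

Trapezoidal AUC_0→19.5:
  [0→1]: (43.82+35.64)/2 × 1 = 39.73
  [1→1.5]: (35.64+32.14)/2 × 0.5 = 16.945
  [1.5→3.5]: (32.14+21.25)/2 × 2 = 53.39
  [3.5→5.5]: (21.25+14.06)/2 × 2 = 35.31
  [5.5→9.5]: (14.06+6.15)/2 × 4 = 40.42
  [9.5→15.5]: (6.15+1.78)/2 × 6 = 23.79
  [15.5→19.5]: (1.78+0.78)/2 × 4 = 5.12
  Sum = 214.705 mcg/mL·h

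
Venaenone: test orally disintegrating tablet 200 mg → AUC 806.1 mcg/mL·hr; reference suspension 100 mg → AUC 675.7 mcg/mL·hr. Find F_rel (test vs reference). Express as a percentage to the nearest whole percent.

F_rel = (AUC_test/D_test) / (AUC_ref/D_ref)
      = (806.1/200) / (675.7/100)
      = 4.0305 / 6.757 = 0.5965 = 59.65%

F_rel = 60%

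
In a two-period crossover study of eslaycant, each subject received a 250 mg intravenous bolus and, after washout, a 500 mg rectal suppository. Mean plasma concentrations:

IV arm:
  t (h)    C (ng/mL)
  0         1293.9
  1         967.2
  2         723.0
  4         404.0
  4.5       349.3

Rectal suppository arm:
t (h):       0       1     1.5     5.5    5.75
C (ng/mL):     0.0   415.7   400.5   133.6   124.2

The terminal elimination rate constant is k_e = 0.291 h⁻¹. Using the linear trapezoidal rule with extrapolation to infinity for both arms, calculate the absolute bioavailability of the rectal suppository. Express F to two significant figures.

F = 0.22

Trapezoidal AUC_0→4.5 (IV):
  [0→1]: (1293.9+967.2)/2 × 1 = 1130.55
  [1→2]: (967.2+723.0)/2 × 1 = 845.1
  [2→4]: (723.0+404.0)/2 × 2 = 1127.0
  [4→4.5]: (404.0+349.3)/2 × 0.5 = 188.325
  Sum = 3290.975 ng/mL·h
IV tail: 349.3/0.291 = 1200.344; AUC_iv,0→∞ = 3290.975 + 1200.344 = 4491.319 ng/mL·h
Trapezoidal AUC_0→5.75 (rectal suppository):
  [0→1]: (0.0+415.7)/2 × 1 = 207.85
  [1→1.5]: (415.7+400.5)/2 × 0.5 = 204.05
  [1.5→5.5]: (400.5+133.6)/2 × 4 = 1068.2
  [5.5→5.75]: (133.6+124.2)/2 × 0.25 = 32.225
  Sum = 1512.325 ng/mL·h
rectal suppository tail: 124.2/0.291 = 426.804; AUC_ev,0→∞ = 1512.325 + 426.804 = 1939.129 ng/mL·h
F = (AUC_ev/D_ev)/(AUC_iv/D_iv) = (1939.129/500)/(4491.319/250) = 3.878258/17.965276 = 0.2159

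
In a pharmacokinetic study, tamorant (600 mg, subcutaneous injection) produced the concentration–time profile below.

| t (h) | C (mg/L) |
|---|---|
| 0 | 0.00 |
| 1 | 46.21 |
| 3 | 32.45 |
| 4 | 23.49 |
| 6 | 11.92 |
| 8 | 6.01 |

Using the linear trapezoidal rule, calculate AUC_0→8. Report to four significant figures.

Trapezoidal AUC_0→8:
  [0→1]: (0.00+46.21)/2 × 1 = 23.105
  [1→3]: (46.21+32.45)/2 × 2 = 78.66
  [3→4]: (32.45+23.49)/2 × 1 = 27.97
  [4→6]: (23.49+11.92)/2 × 2 = 35.41
  [6→8]: (11.92+6.01)/2 × 2 = 17.93
  Sum = 183.075 mg/L·h

AUC = 183.1 mg/L·h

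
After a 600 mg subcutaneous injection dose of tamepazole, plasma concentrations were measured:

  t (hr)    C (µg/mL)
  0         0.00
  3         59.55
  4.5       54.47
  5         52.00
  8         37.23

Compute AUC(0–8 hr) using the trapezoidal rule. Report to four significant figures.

AUC = 335.3 µg/mL·hr

Trapezoidal AUC_0→8:
  [0→3]: (0.00+59.55)/2 × 3 = 89.325
  [3→4.5]: (59.55+54.47)/2 × 1.5 = 85.515
  [4.5→5]: (54.47+52.00)/2 × 0.5 = 26.6175
  [5→8]: (52.00+37.23)/2 × 3 = 133.845
  Sum = 335.3025 µg/mL·hr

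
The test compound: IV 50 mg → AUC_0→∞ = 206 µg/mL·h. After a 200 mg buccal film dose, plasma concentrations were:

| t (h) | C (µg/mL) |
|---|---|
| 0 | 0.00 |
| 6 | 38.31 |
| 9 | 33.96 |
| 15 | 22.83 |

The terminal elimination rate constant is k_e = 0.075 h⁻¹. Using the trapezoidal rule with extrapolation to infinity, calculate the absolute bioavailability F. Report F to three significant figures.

F = 0.847

Trapezoidal AUC_0→15 (buccal film):
  [0→6]: (0.00+38.31)/2 × 6 = 114.93
  [6→9]: (38.31+33.96)/2 × 3 = 108.405
  [9→15]: (33.96+22.83)/2 × 6 = 170.37
  Sum = 393.705 µg/mL·h
Tail: C_last/k_e = 22.83/0.075 = 304.400
AUC_0→∞ (buccal film) = 393.705 + 304.400 = 698.105 µg/mL·h
F = (AUC_ev/D_ev)/(AUC_iv/D_iv) = (698.105/200)/(206/50) = 3.490525/4.12 = 0.8472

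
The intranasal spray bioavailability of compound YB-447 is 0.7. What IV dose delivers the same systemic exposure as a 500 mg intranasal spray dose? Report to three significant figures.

D_iv = 350 mg

Systemic exposure from an extravascular dose = F × D_ev, so the equivalent IV dose is F × D_ev.
D_iv = F × D_ev = 0.7 × 500 = 350 mg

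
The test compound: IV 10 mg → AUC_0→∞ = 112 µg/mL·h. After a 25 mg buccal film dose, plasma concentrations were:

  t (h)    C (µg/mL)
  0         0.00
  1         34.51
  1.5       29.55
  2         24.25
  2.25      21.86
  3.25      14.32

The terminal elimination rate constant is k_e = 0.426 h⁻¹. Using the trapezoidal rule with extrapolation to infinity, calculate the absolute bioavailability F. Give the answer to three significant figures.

F = 0.372

Trapezoidal AUC_0→3.25 (buccal film):
  [0→1]: (0.00+34.51)/2 × 1 = 17.255
  [1→1.5]: (34.51+29.55)/2 × 0.5 = 16.015
  [1.5→2]: (29.55+24.25)/2 × 0.5 = 13.45
  [2→2.25]: (24.25+21.86)/2 × 0.25 = 5.76375
  [2.25→3.25]: (21.86+14.32)/2 × 1 = 18.09
  Sum = 70.57375 µg/mL·h
Tail: C_last/k_e = 14.32/0.426 = 33.615
AUC_0→∞ (buccal film) = 70.57375 + 33.615 = 104.18875 µg/mL·h
F = (AUC_ev/D_ev)/(AUC_iv/D_iv) = (104.18875/25)/(112/10) = 4.16755/11.2 = 0.3721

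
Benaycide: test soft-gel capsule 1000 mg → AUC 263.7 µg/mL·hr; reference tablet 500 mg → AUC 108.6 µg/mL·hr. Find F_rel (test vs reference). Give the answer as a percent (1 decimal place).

F_rel = (AUC_test/D_test) / (AUC_ref/D_ref)
      = (263.7/1000) / (108.6/500)
      = 0.2637 / 0.2172 = 1.2141 = 121.41%

F_rel = 121.4%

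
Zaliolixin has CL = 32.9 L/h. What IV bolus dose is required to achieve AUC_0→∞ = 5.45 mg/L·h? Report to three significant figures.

Dose_iv = CL × AUC_0→∞
     = 32.9 × 5.45 = 179.305 mg

Dose = 179 mg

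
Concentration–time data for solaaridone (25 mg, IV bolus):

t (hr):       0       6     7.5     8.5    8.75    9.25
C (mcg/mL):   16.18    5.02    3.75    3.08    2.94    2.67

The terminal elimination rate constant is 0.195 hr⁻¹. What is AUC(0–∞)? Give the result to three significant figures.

Trapezoidal AUC_0→9.25:
  [0→6]: (16.18+5.02)/2 × 6 = 63.6
  [6→7.5]: (5.02+3.75)/2 × 1.5 = 6.5775
  [7.5→8.5]: (3.75+3.08)/2 × 1 = 3.415
  [8.5→8.75]: (3.08+2.94)/2 × 0.25 = 0.7525
  [8.75→9.25]: (2.94+2.67)/2 × 0.5 = 1.4025
  Sum = 75.7475 mcg/mL·hr
Extrapolated tail: C_last / k_e = 2.67 / 0.195 = 13.692
AUC_0→∞ = 75.7475 + 13.692 = 89.4395 mcg/mL·hr

AUC = 89.4 mcg/mL·hr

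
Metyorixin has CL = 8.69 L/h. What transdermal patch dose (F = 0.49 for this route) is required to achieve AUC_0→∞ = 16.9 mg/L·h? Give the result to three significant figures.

Dose = CL × AUC_0→∞ / F
     = 8.69 × 16.9 / 0.49 = 299.716 mg

Dose = 300 mg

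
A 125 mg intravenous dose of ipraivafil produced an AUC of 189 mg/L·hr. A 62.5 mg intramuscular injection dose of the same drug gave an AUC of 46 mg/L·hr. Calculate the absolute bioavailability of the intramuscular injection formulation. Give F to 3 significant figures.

F = (AUC_ev / D_ev) / (AUC_iv / D_iv)
  = (46/62.5) / (189/125)
  = 0.736 / 1.512 = 0.4868

F = 0.487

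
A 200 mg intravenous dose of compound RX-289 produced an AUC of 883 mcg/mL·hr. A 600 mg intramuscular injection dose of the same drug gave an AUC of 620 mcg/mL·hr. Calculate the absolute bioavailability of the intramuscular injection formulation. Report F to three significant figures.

F = (AUC_ev / D_ev) / (AUC_iv / D_iv)
  = (620/600) / (883/200)
  = 1.03333 / 4.415 = 0.2340

F = 0.234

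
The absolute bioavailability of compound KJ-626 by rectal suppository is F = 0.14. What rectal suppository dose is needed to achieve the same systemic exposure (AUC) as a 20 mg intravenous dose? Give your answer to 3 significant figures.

D_rectal = 143 mg

For equal systemic exposure: F × D_ev = D_iv
D_ev = D_iv / F = 20 / 0.14 = 142.857 mg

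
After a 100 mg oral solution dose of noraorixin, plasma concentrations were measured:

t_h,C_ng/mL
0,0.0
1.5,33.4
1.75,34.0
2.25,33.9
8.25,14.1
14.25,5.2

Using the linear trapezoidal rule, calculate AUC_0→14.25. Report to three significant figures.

AUC = 252 ng/mL·h

Trapezoidal AUC_0→14.25:
  [0→1.5]: (0.0+33.4)/2 × 1.5 = 25.05
  [1.5→1.75]: (33.4+34.0)/2 × 0.25 = 8.425
  [1.75→2.25]: (34.0+33.9)/2 × 0.5 = 16.975
  [2.25→8.25]: (33.9+14.1)/2 × 6 = 144.0
  [8.25→14.25]: (14.1+5.2)/2 × 6 = 57.9
  Sum = 252.35 ng/mL·h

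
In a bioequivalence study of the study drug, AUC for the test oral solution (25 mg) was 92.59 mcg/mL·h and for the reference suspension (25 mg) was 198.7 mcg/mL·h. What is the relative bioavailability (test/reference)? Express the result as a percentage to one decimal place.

F_rel = 46.6%

F_rel = (AUC_test/D_test) / (AUC_ref/D_ref)
      = (92.59/25) / (198.7/25)
      = 3.7036 / 7.948 = 0.4660 = 46.60%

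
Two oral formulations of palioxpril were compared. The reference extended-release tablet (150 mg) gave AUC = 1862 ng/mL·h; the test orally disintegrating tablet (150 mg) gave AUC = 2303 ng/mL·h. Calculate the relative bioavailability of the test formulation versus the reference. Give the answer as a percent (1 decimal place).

F_rel = 123.7%

F_rel = (AUC_test/D_test) / (AUC_ref/D_ref)
      = (2303/150) / (1862/150)
      = 15.3533 / 12.4133 = 1.2368 = 123.68%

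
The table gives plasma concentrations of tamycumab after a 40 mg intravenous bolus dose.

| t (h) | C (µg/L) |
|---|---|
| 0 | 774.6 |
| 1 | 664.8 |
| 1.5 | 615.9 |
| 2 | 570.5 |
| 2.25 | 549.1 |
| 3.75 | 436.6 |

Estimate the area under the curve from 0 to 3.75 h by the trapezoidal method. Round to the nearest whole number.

AUC = 2216 µg/L·h

Trapezoidal AUC_0→3.75:
  [0→1]: (774.6+664.8)/2 × 1 = 719.7
  [1→1.5]: (664.8+615.9)/2 × 0.5 = 320.175
  [1.5→2]: (615.9+570.5)/2 × 0.5 = 296.6
  [2→2.25]: (570.5+549.1)/2 × 0.25 = 139.95
  [2.25→3.75]: (549.1+436.6)/2 × 1.5 = 739.275
  Sum = 2215.7 µg/L·h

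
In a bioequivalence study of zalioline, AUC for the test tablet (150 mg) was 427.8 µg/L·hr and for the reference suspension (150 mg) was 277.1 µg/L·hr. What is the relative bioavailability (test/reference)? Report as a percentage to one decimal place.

F_rel = 154.4%

F_rel = (AUC_test/D_test) / (AUC_ref/D_ref)
      = (427.8/150) / (277.1/150)
      = 2.852 / 1.84733 = 1.5438 = 154.38%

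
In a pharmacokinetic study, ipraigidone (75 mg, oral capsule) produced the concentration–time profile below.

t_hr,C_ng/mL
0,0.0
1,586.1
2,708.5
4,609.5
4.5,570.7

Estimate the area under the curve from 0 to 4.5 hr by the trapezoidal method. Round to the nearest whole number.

Trapezoidal AUC_0→4.5:
  [0→1]: (0.0+586.1)/2 × 1 = 293.05
  [1→2]: (586.1+708.5)/2 × 1 = 647.3
  [2→4]: (708.5+609.5)/2 × 2 = 1318.0
  [4→4.5]: (609.5+570.7)/2 × 0.5 = 295.05
  Sum = 2553.4 ng/mL·hr

AUC = 2553 ng/mL·hr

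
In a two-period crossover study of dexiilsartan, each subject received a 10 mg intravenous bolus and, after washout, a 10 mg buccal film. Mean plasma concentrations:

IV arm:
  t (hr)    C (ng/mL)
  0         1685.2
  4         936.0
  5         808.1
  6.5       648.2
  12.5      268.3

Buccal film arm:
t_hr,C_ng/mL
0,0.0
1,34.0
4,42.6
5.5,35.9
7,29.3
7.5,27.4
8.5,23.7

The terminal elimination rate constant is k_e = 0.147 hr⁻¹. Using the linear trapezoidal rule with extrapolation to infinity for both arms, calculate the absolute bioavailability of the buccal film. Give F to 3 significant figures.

F = 0.0374

Trapezoidal AUC_0→12.5 (IV):
  [0→4]: (1685.2+936.0)/2 × 4 = 5242.4
  [4→5]: (936.0+808.1)/2 × 1 = 872.05
  [5→6.5]: (808.1+648.2)/2 × 1.5 = 1092.225
  [6.5→12.5]: (648.2+268.3)/2 × 6 = 2749.5
  Sum = 9956.175 ng/mL·hr
IV tail: 268.3/0.147 = 1825.170; AUC_iv,0→∞ = 9956.175 + 1825.170 = 11781.345 ng/mL·hr
Trapezoidal AUC_0→8.5 (buccal film):
  [0→1]: (0.0+34.0)/2 × 1 = 17.0
  [1→4]: (34.0+42.6)/2 × 3 = 114.9
  [4→5.5]: (42.6+35.9)/2 × 1.5 = 58.875
  [5.5→7]: (35.9+29.3)/2 × 1.5 = 48.9
  [7→7.5]: (29.3+27.4)/2 × 0.5 = 14.175
  [7.5→8.5]: (27.4+23.7)/2 × 1 = 25.55
  Sum = 279.4 ng/mL·hr
buccal film tail: 23.7/0.147 = 161.224; AUC_ev,0→∞ = 279.4 + 161.224 = 440.624 ng/mL·hr
F = (AUC_ev/D_ev)/(AUC_iv/D_iv) = (440.624/10)/(11781.345/10) = 44.0624/1178.1345 = 0.0374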